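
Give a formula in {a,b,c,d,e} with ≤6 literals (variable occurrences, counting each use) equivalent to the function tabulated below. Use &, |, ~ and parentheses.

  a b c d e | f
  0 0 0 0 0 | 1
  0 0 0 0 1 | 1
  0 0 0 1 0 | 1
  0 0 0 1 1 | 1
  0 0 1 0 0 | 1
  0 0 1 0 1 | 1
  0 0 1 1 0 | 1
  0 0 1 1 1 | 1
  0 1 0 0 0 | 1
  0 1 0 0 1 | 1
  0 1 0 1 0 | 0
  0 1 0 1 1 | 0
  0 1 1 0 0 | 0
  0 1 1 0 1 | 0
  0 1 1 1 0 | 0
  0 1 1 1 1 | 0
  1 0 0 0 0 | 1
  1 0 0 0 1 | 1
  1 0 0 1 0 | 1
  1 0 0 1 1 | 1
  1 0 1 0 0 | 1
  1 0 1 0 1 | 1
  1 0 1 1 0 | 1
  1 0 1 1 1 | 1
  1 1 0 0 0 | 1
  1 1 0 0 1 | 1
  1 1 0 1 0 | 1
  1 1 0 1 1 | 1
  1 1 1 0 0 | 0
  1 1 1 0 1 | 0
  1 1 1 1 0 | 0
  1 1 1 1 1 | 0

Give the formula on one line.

  ~c = 11110000111100001111000011110000
  ~d = 11001100110011001100110011001100
  (~c & ~d) = 11000000110000001100000011000000
  (a & ~c) = 00000000000000001111000011110000
  ~b = 11111111000000001111111100000000
  ((a & ~c) | ~b) = 11111111000000001111111111110000
  ((~c & ~d) | ((a & ~c) | ~b)) = 11111111110000001111111111110000

((~c & ~d) | ((a & ~c) | ~b))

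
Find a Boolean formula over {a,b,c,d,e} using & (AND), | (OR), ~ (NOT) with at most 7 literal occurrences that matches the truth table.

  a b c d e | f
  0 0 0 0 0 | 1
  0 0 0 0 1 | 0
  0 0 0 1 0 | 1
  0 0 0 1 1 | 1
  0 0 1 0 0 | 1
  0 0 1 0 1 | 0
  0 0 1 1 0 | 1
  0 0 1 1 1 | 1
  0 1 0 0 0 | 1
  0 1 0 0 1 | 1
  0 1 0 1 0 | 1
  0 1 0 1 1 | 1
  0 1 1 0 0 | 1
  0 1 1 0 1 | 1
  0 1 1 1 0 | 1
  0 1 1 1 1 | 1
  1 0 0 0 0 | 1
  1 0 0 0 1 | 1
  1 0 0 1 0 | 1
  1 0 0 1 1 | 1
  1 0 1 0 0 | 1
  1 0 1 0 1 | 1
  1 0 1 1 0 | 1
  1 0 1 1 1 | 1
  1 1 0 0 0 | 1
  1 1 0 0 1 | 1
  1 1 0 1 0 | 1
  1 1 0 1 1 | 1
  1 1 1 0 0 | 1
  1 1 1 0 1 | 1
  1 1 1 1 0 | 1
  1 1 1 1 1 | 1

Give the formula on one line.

  ~e = 10101010101010101010101010101010
  ~d = 11001100110011001100110011001100
  (~d | c) = 11001111110011111100111111001111
  (b & (~d | c)) = 00000000110011110000000011001111
  ((b & (~d | c)) | d) = 00110011111111110011001111111111
  (((b & (~d | c)) | d) | a) = 00110011111111111111111111111111
  (~e | (((b & (~d | c)) | d) | a)) = 10111011111111111111111111111111

(~e | (((b & (~d | c)) | d) | a))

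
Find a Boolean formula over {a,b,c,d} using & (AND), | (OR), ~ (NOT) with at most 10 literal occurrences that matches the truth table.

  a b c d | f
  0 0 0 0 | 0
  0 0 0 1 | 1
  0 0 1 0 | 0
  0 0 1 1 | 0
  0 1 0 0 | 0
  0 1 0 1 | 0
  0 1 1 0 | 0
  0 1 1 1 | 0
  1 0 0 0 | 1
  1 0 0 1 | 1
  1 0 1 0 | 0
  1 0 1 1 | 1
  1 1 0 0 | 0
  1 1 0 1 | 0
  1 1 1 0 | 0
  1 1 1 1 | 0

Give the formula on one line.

  ~c = 1100110011001100
  (~c | d) = 1101110111011101
  (d | b) = 0101111101011111
  ((d | b) | a) = 0101111111111111
  ~b = 1111000011110000
  (a & ~b) = 0000000011110000
  (~c | (a & ~b)) = 1100110011111100
  ((~c | (a & ~b)) & ~b) = 1100000011110000
  (((d | b) | a) & ((~c | (a & ~b)) & ~b)) = 0100000011110000
  ((~c | d) & (((d | b) | a) & ((~c | (a & ~b)) & ~b))) = 0100000011010000

((~c | d) & (((d | b) | a) & ((~c | (a & ~b)) & ~b)))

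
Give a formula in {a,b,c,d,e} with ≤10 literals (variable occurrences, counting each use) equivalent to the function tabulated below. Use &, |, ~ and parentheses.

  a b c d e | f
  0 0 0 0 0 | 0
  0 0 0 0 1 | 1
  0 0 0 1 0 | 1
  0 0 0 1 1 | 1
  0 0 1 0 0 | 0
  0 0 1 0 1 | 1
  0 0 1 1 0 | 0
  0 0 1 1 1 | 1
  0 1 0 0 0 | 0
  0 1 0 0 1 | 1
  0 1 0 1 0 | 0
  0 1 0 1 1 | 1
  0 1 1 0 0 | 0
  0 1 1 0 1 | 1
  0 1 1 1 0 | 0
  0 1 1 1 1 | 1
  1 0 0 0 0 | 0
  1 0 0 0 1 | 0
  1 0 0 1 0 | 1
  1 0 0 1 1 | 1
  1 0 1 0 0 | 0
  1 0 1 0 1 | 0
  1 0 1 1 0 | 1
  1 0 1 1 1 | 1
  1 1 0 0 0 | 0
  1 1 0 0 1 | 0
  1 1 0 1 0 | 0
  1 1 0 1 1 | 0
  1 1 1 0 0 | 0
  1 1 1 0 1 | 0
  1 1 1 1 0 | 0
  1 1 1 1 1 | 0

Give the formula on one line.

  ~a = 11111111111111110000000000000000
  (~a & e) = 01010101010101010000000000000000
  ~b = 11111111000000001111111100000000
  ~c = 11110000111100001111000011110000
  (d & a) = 00000000000000000011001100110011
  (~c | (d & a)) = 11110000111100001111001111110011
  (d & (~c | (d & a))) = 00110000001100000011001100110011
  (~b & (d & (~c | (d & a)))) = 00110000000000000011001100000000
  ((~a & e) | (~b & (d & (~c | (d & a))))) = 01110101010101010011001100000000

((~a & e) | (~b & (d & (~c | (d & a)))))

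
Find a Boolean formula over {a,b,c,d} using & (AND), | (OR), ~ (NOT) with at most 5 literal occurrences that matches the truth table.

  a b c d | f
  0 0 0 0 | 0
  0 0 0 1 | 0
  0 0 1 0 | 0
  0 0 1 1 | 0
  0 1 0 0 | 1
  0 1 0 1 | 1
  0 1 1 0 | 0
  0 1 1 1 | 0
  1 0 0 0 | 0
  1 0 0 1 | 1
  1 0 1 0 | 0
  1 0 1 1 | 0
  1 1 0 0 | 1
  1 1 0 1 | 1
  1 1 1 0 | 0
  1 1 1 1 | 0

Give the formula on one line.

  (b | a) = 0000111111111111
  ((b | a) & d) = 0000010101010101
  (((b | a) & d) | b) = 0000111101011111
  ~c = 1100110011001100
  ((((b | a) & d) | b) & ~c) = 0000110001001100

((((b | a) & d) | b) & ~c)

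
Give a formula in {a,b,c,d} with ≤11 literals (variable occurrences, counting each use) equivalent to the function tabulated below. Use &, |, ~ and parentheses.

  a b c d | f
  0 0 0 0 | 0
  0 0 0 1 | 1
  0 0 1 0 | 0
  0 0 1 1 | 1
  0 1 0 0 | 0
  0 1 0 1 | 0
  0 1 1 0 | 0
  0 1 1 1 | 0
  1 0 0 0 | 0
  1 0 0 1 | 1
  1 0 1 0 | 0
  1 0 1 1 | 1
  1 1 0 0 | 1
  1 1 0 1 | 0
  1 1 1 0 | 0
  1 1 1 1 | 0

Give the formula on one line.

((d | (a & ((b | (c | d)) & ~c))) & (~b | ~d))

  (c | d) = 0111011101110111
  (b | (c | d)) = 0111111101111111
  ~c = 1100110011001100
  ((b | (c | d)) & ~c) = 0100110001001100
  (a & ((b | (c | d)) & ~c)) = 0000000001001100
  (d | (a & ((b | (c | d)) & ~c))) = 0101010101011101
  ~b = 1111000011110000
  ~d = 1010101010101010
  (~b | ~d) = 1111101011111010
  ((d | (a & ((b | (c | d)) & ~c))) & (~b | ~d)) = 0101000001011000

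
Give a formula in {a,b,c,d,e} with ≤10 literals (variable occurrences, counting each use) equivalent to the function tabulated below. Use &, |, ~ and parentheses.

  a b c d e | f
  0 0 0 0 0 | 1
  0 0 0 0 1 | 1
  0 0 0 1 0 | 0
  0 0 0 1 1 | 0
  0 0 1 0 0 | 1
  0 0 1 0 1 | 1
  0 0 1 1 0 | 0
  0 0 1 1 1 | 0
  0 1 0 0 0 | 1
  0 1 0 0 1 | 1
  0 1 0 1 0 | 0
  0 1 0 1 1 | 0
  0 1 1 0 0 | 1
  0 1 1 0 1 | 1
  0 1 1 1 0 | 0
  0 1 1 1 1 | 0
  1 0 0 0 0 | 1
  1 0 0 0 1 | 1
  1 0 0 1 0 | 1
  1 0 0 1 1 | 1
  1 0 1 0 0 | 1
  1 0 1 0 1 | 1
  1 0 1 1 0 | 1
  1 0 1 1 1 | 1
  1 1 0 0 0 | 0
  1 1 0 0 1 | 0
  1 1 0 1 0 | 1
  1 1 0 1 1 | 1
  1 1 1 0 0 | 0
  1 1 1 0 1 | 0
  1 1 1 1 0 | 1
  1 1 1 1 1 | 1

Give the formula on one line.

  ~d = 11001100110011001100110011001100
  ~a = 11111111111111110000000000000000
  (~d & ~a) = 11001100110011000000000000000000
  ~b = 11111111000000001111111100000000
  (d & a) = 00000000000000000011001100110011
  (~b | (d & a)) = 11111111000000001111111100110011
  (~d | a) = 11001100110011001111111111111111
  ((~b | (d & a)) & (~d | a)) = 11001100000000001111111100110011
  ((~d & ~a) | ((~b | (d & a)) & (~d | a))) = 11001100110011001111111100110011

((~d & ~a) | ((~b | (d & a)) & (~d | a)))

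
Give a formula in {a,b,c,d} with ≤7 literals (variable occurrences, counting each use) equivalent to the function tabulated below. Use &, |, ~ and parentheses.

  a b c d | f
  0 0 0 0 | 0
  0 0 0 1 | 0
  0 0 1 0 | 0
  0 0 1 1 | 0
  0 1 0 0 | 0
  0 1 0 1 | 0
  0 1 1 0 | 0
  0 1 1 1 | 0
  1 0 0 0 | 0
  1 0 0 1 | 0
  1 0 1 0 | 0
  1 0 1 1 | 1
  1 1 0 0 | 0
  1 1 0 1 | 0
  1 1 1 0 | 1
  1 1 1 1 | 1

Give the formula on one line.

  (d | b) = 0101111101011111
  (a & (d | b)) = 0000000001011111
  ((a & (d | b)) & c) = 0000000000010011

((a & (d | b)) & c)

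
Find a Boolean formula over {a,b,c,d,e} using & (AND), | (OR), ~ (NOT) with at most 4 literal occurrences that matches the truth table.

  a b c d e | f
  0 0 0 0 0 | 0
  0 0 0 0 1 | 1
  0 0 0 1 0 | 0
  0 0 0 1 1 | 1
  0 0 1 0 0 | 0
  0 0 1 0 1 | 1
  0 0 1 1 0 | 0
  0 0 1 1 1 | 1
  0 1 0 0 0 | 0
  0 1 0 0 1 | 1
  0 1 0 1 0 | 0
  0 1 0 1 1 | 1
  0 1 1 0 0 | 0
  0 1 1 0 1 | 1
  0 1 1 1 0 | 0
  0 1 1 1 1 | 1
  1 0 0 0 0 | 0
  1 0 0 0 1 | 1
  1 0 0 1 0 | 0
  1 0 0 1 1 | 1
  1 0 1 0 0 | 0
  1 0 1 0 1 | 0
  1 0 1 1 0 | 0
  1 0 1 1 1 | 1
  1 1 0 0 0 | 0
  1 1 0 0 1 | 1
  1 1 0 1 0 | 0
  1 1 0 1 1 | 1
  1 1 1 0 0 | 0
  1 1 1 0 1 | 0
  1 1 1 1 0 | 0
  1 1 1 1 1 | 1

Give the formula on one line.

  ~c = 11110000111100001111000011110000
  (d | ~c) = 11110011111100111111001111110011
  ~a = 11111111111111110000000000000000
  ((d | ~c) | ~a) = 11111111111111111111001111110011
  (e & ((d | ~c) | ~a)) = 01010101010101010101000101010001

(e & ((d | ~c) | ~a))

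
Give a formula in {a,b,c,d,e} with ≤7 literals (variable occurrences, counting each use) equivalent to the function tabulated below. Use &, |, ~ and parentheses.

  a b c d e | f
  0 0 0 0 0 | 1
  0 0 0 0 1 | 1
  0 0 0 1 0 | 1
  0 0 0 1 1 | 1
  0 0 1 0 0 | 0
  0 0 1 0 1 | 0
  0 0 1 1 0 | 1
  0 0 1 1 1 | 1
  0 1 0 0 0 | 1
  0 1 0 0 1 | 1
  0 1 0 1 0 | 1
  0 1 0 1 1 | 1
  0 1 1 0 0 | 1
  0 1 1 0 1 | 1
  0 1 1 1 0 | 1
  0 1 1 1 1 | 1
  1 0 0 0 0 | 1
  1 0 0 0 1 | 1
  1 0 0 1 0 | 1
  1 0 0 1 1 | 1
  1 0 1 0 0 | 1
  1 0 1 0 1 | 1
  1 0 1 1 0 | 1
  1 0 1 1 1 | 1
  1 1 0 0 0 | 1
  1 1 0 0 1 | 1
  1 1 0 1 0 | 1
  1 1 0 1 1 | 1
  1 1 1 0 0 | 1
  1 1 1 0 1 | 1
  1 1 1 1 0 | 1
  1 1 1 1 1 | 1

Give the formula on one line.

(a | ((~c | b) | d))

  ~c = 11110000111100001111000011110000
  (~c | b) = 11110000111111111111000011111111
  ((~c | b) | d) = 11110011111111111111001111111111
  (a | ((~c | b) | d)) = 11110011111111111111111111111111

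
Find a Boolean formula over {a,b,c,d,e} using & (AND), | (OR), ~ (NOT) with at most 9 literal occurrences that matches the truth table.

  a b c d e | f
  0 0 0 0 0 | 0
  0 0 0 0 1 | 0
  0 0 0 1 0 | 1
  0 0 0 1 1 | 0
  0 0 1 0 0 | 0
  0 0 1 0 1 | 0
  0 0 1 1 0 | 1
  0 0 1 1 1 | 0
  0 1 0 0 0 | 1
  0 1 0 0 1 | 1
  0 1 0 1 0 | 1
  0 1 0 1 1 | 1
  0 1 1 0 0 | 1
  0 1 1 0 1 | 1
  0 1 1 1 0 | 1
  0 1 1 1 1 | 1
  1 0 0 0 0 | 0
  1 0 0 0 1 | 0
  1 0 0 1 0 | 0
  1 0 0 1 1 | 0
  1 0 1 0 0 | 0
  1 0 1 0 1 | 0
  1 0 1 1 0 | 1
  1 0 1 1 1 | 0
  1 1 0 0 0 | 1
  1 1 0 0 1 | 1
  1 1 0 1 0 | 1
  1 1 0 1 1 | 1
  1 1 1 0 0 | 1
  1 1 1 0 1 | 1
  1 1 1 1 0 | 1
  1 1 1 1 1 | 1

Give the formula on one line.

((b | ((b | d) & (~a | c))) & (b | ~e))

  (b | d) = 00110011111111110011001111111111
  ~a = 11111111111111110000000000000000
  (~a | c) = 11111111111111110000111100001111
  ((b | d) & (~a | c)) = 00110011111111110000001100001111
  (b | ((b | d) & (~a | c))) = 00110011111111110000001111111111
  ~e = 10101010101010101010101010101010
  (b | ~e) = 10101010111111111010101011111111
  ((b | ((b | d) & (~a | c))) & (b | ~e)) = 00100010111111110000001011111111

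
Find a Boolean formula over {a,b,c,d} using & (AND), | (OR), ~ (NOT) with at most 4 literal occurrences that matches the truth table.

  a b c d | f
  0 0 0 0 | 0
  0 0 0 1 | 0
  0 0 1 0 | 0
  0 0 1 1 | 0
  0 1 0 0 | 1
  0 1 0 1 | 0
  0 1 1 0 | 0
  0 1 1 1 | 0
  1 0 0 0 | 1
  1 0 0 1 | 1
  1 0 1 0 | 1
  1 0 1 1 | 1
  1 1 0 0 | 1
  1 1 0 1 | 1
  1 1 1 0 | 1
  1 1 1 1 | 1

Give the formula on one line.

  ~d = 1010101010101010
  ~c = 1100110011001100
  (~d & ~c) = 1000100010001000
  (b & (~d & ~c)) = 0000100000001000
  (a | (b & (~d & ~c))) = 0000100011111111

(a | (b & (~d & ~c)))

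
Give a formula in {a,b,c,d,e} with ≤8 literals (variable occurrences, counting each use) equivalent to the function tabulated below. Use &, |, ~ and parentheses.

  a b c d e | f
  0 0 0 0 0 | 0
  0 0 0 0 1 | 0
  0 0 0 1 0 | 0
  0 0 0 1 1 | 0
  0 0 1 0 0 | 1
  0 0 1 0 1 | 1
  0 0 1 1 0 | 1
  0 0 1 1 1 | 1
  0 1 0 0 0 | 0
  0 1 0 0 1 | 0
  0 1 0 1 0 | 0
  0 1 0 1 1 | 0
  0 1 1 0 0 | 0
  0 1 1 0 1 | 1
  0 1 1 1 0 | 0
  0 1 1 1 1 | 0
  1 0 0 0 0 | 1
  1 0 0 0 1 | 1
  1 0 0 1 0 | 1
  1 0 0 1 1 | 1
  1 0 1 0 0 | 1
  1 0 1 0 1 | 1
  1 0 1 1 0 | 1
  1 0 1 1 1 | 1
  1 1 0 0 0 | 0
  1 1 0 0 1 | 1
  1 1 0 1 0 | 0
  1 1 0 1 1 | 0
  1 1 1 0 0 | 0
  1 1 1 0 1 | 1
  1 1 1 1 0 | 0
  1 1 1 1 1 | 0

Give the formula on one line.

  (a | c) = 00001111000011111111111111111111
  ~d = 11001100110011001100110011001100
  (e & ~d) = 01000100010001000100010001000100
  ~b = 11111111000000001111111100000000
  ((e & ~d) | ~b) = 11111111010001001111111101000100
  ((a | c) & ((e & ~d) | ~b)) = 00001111000001001111111101000100

((a | c) & ((e & ~d) | ~b))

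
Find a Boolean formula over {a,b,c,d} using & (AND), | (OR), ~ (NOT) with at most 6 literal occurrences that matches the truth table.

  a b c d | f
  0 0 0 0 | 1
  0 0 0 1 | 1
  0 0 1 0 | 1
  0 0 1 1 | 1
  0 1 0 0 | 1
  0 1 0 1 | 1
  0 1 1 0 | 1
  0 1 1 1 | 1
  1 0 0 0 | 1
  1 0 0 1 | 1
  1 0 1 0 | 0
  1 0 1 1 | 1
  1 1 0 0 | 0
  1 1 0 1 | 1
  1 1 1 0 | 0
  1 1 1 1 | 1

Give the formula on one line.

((~b & ~c) | (~a | d))

  ~b = 1111000011110000
  ~c = 1100110011001100
  (~b & ~c) = 1100000011000000
  ~a = 1111111100000000
  (~a | d) = 1111111101010101
  ((~b & ~c) | (~a | d)) = 1111111111010101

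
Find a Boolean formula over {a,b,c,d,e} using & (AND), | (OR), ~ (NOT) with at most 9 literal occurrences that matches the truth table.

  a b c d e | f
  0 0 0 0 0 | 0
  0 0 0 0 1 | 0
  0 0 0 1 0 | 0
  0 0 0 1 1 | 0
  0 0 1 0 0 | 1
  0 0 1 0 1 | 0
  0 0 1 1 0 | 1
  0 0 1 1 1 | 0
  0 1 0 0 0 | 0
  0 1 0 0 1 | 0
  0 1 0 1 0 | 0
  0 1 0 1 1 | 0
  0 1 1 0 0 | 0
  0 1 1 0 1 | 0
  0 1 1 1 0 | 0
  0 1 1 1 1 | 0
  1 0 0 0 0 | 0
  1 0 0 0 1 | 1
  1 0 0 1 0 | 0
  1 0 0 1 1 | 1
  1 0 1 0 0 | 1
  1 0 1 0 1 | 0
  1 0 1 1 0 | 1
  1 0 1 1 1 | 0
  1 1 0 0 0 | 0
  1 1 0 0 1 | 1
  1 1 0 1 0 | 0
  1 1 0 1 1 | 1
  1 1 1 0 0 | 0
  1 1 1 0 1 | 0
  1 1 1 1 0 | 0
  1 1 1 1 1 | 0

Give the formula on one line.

((c & (~b & ~e)) | (e & (a & ~c)))

  ~b = 11111111000000001111111100000000
  ~e = 10101010101010101010101010101010
  (~b & ~e) = 10101010000000001010101000000000
  (c & (~b & ~e)) = 00001010000000000000101000000000
  ~c = 11110000111100001111000011110000
  (a & ~c) = 00000000000000001111000011110000
  (e & (a & ~c)) = 00000000000000000101000001010000
  ((c & (~b & ~e)) | (e & (a & ~c))) = 00001010000000000101101001010000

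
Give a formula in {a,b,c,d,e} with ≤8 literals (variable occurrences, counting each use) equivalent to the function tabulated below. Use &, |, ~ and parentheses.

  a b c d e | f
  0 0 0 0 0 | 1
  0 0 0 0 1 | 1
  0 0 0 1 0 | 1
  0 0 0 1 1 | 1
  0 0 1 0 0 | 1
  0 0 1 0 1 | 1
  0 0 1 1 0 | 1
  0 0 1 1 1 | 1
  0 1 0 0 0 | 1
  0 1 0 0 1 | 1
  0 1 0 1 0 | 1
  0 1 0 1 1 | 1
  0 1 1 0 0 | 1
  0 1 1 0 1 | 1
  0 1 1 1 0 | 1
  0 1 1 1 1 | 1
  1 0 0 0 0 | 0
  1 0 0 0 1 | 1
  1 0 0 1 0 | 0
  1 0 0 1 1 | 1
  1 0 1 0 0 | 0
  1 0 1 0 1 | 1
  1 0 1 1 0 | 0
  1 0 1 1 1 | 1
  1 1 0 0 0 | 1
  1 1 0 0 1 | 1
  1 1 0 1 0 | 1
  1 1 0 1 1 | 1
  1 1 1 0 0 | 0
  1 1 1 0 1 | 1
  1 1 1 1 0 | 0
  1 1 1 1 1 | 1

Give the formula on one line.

(((~c & (((a | ~b) & ~d) | d)) & b) | (e | ~a))

  ~c = 11110000111100001111000011110000
  ~b = 11111111000000001111111100000000
  (a | ~b) = 11111111000000001111111111111111
  ~d = 11001100110011001100110011001100
  ((a | ~b) & ~d) = 11001100000000001100110011001100
  (((a | ~b) & ~d) | d) = 11111111001100111111111111111111
  (~c & (((a | ~b) & ~d) | d)) = 11110000001100001111000011110000
  ((~c & (((a | ~b) & ~d) | d)) & b) = 00000000001100000000000011110000
  ~a = 11111111111111110000000000000000
  (e | ~a) = 11111111111111110101010101010101
  (((~c & (((a | ~b) & ~d) | d)) & b) | (e | ~a)) = 11111111111111110101010111110101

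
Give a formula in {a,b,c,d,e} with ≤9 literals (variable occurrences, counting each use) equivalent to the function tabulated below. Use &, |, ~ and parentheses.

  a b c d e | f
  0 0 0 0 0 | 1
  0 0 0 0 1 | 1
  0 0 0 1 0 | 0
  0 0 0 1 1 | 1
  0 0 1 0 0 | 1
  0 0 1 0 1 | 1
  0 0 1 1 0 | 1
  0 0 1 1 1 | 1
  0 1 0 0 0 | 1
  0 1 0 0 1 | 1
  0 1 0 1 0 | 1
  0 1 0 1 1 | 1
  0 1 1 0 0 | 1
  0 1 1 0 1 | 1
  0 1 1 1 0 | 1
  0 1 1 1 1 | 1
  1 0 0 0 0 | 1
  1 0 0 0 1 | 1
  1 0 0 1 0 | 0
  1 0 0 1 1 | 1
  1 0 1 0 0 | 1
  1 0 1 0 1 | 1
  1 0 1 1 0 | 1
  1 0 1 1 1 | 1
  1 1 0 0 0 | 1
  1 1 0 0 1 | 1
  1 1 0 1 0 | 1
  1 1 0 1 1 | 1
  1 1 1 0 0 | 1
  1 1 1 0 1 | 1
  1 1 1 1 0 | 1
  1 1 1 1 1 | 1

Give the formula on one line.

  ~d = 11001100110011001100110011001100
  (c | ~d) = 11001111110011111100111111001111
  (e | c) = 01011111010111110101111101011111
  ((e | c) | b) = 01011111111111110101111111111111
  ~c = 11110000111100001111000011110000
  (((e | c) | b) & ~c) = 01010000111100000101000011110000
  ((c | ~d) | (((e | c) | b) & ~c)) = 11011111111111111101111111111111

((c | ~d) | (((e | c) | b) & ~c))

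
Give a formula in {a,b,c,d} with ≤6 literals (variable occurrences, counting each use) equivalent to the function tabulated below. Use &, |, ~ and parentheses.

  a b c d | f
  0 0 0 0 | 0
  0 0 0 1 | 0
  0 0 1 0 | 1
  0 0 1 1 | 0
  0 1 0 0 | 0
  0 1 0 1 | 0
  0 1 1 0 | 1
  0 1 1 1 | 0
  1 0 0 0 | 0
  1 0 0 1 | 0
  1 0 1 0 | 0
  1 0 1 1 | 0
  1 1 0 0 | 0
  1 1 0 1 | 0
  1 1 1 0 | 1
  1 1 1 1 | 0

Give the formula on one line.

((c & (b & ~d)) | (~d & (~a & c)))

  ~d = 1010101010101010
  (b & ~d) = 0000101000001010
  (c & (b & ~d)) = 0000001000000010
  ~a = 1111111100000000
  (~a & c) = 0011001100000000
  (~d & (~a & c)) = 0010001000000000
  ((c & (b & ~d)) | (~d & (~a & c))) = 0010001000000010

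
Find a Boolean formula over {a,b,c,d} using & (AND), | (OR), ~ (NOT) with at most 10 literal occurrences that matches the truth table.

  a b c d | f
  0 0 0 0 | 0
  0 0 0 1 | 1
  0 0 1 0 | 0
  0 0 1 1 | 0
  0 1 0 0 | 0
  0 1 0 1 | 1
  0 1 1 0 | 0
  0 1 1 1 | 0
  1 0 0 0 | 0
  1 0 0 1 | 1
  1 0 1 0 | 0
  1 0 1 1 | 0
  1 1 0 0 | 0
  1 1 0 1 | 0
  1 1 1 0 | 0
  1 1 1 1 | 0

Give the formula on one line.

  ~b = 1111000011110000
  (~b & c) = 0011000000110000
  (d | (~b & c)) = 0111010101110101
  (b & a) = 0000000000001111
  ((d | (~b & c)) | (b & a)) = 0111010101111111
  ~c = 1100110011001100
  (((d | (~b & c)) | (b & a)) & ~c) = 0100010001001100
  ~a = 1111111100000000
  (~a | ~b) = 1111111111110000
  ((((d | (~b & c)) | (b & a)) & ~c) & (~a | ~b)) = 0100010001000000

((((d | (~b & c)) | (b & a)) & ~c) & (~a | ~b))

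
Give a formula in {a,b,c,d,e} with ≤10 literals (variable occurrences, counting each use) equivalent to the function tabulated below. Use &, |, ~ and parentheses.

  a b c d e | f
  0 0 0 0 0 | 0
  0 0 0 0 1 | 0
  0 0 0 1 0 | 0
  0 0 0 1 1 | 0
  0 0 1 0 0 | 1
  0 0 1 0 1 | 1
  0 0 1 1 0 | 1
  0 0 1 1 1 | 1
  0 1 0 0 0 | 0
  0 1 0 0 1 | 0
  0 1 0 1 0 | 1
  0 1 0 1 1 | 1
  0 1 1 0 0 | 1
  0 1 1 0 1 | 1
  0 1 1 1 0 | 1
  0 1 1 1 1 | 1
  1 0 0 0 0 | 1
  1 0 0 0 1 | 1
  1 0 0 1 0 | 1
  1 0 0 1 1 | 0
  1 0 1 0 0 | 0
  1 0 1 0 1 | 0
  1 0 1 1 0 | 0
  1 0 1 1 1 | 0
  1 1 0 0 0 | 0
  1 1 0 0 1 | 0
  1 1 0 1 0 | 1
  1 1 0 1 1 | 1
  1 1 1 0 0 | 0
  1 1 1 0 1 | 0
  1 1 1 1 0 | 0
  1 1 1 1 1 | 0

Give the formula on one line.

((c & ~a) | ((~c & (d | ~b)) & ((a & (~d | ~e)) | b)))

  ~a = 11111111111111110000000000000000
  (c & ~a) = 00001111000011110000000000000000
  ~c = 11110000111100001111000011110000
  ~b = 11111111000000001111111100000000
  (d | ~b) = 11111111001100111111111100110011
  (~c & (d | ~b)) = 11110000001100001111000000110000
  ~d = 11001100110011001100110011001100
  ~e = 10101010101010101010101010101010
  (~d | ~e) = 11101110111011101110111011101110
  (a & (~d | ~e)) = 00000000000000001110111011101110
  ((a & (~d | ~e)) | b) = 00000000111111111110111011111111
  ((~c & (d | ~b)) & ((a & (~d | ~e)) | b)) = 00000000001100001110000000110000
  ((c & ~a) | ((~c & (d | ~b)) & ((a & (~d | ~e)) | b))) = 00001111001111111110000000110000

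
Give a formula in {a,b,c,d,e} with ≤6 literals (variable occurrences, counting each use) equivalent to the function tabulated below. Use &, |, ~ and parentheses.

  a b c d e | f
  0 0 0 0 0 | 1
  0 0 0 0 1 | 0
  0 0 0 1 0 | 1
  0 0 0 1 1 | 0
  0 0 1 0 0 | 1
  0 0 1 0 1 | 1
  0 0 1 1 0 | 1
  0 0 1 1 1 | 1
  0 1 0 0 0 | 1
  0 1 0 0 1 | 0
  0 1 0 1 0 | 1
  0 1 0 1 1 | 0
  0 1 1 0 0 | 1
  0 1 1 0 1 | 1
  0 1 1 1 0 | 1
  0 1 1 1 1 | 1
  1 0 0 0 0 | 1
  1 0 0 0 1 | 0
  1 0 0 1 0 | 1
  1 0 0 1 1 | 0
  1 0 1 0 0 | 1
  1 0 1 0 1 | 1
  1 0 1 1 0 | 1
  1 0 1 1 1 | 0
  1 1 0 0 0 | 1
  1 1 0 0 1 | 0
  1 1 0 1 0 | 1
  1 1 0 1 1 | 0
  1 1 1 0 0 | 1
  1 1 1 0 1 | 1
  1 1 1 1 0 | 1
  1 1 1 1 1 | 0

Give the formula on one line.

(((~d | ((~d | ~a) & d)) & c) | ~e)

  ~d = 11001100110011001100110011001100
  ~a = 11111111111111110000000000000000
  (~d | ~a) = 11111111111111111100110011001100
  ((~d | ~a) & d) = 00110011001100110000000000000000
  (~d | ((~d | ~a) & d)) = 11111111111111111100110011001100
  ((~d | ((~d | ~a) & d)) & c) = 00001111000011110000110000001100
  ~e = 10101010101010101010101010101010
  (((~d | ((~d | ~a) & d)) & c) | ~e) = 10101111101011111010111010101110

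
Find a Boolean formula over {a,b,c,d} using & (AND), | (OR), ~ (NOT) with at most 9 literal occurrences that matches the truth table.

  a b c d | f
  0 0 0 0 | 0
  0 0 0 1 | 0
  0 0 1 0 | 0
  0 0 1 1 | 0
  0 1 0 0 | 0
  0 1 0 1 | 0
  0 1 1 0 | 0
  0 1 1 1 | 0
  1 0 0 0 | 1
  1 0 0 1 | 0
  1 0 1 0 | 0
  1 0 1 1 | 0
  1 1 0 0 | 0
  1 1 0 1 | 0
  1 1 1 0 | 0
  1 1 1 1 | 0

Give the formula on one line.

  ~b = 1111000011110000
  ~d = 1010101010101010
  (~b & ~d) = 1010000010100000
  ((~b & ~d) & a) = 0000000010100000
  (d & b) = 0000010100000101
  (((~b & ~d) & a) | (d & b)) = 0000010110100101
  ~c = 1100110011001100
  (~c & ~d) = 1000100010001000
  (a & ~c) = 0000000011001100
  ((~c & ~d) & (a & ~c)) = 0000000010001000
  ((((~b & ~d) & a) | (d & b)) & ((~c & ~d) & (a & ~c))) = 0000000010000000

((((~b & ~d) & a) | (d & b)) & ((~c & ~d) & (a & ~c)))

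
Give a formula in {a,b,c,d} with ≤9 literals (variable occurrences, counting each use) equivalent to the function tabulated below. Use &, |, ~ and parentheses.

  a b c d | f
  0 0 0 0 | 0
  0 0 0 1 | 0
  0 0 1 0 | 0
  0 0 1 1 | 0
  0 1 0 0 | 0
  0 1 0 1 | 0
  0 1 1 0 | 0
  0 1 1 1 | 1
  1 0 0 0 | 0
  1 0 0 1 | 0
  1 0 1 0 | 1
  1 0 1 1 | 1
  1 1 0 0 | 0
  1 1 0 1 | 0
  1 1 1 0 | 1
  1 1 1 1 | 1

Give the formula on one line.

((((((a | ~b) | d) & c) | (a | ~c)) & c) & (b | a))

  ~b = 1111000011110000
  (a | ~b) = 1111000011111111
  ((a | ~b) | d) = 1111010111111111
  (((a | ~b) | d) & c) = 0011000100110011
  ~c = 1100110011001100
  (a | ~c) = 1100110011111111
  ((((a | ~b) | d) & c) | (a | ~c)) = 1111110111111111
  (((((a | ~b) | d) & c) | (a | ~c)) & c) = 0011000100110011
  (b | a) = 0000111111111111
  ((((((a | ~b) | d) & c) | (a | ~c)) & c) & (b | a)) = 0000000100110011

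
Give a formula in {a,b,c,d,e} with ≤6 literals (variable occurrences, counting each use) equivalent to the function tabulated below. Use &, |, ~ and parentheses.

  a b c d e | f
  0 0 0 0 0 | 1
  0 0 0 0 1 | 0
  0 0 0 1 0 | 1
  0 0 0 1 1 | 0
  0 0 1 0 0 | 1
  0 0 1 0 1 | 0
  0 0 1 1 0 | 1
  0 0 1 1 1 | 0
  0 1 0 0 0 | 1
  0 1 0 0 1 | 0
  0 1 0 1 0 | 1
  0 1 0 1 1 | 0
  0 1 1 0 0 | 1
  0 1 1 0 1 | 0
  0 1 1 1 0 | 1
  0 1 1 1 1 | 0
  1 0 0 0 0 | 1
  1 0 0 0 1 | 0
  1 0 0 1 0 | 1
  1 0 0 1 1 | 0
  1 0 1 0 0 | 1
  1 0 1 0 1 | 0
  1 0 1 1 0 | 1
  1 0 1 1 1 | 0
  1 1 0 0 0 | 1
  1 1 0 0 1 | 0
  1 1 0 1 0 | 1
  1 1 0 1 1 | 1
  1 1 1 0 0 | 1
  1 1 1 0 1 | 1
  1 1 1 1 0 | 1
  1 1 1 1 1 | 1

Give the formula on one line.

  ~e = 10101010101010101010101010101010
  (a & b) = 00000000000000000000000011111111
  (d | c) = 00111111001111110011111100111111
  ((a & b) & (d | c)) = 00000000000000000000000000111111
  (~e | ((a & b) & (d | c))) = 10101010101010101010101010111111

(~e | ((a & b) & (d | c)))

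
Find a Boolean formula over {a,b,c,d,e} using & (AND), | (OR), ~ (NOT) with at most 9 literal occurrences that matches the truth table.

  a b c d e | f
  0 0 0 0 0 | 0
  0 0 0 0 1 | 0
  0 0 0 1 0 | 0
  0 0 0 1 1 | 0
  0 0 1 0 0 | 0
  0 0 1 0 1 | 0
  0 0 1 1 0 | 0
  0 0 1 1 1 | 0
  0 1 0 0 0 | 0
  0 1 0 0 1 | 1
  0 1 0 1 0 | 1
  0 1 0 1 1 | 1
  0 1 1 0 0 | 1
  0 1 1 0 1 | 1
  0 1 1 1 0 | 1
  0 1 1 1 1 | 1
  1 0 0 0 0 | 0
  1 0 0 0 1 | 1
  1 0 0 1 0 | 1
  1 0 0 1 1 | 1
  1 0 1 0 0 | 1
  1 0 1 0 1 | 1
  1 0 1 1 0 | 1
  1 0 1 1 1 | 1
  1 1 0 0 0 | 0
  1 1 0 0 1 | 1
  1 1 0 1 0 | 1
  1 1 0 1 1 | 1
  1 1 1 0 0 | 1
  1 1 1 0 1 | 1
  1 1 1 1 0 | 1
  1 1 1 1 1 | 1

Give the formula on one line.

(((c | d) | e) & ((~b & a) | b))

  (c | d) = 00111111001111110011111100111111
  ((c | d) | e) = 01111111011111110111111101111111
  ~b = 11111111000000001111111100000000
  (~b & a) = 00000000000000001111111100000000
  ((~b & a) | b) = 00000000111111111111111111111111
  (((c | d) | e) & ((~b & a) | b)) = 00000000011111110111111101111111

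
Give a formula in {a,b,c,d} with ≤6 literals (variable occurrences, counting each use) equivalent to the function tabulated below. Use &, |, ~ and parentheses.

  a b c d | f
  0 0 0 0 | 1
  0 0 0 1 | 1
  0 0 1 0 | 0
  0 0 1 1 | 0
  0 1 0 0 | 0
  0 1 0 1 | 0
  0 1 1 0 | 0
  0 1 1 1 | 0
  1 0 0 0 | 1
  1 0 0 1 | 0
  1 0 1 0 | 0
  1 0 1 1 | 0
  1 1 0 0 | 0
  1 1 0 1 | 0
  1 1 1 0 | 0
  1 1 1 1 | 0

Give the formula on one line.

((~c & ~b) & (~a | (~d & ~c)))

  ~c = 1100110011001100
  ~b = 1111000011110000
  (~c & ~b) = 1100000011000000
  ~a = 1111111100000000
  ~d = 1010101010101010
  (~d & ~c) = 1000100010001000
  (~a | (~d & ~c)) = 1111111110001000
  ((~c & ~b) & (~a | (~d & ~c))) = 1100000010000000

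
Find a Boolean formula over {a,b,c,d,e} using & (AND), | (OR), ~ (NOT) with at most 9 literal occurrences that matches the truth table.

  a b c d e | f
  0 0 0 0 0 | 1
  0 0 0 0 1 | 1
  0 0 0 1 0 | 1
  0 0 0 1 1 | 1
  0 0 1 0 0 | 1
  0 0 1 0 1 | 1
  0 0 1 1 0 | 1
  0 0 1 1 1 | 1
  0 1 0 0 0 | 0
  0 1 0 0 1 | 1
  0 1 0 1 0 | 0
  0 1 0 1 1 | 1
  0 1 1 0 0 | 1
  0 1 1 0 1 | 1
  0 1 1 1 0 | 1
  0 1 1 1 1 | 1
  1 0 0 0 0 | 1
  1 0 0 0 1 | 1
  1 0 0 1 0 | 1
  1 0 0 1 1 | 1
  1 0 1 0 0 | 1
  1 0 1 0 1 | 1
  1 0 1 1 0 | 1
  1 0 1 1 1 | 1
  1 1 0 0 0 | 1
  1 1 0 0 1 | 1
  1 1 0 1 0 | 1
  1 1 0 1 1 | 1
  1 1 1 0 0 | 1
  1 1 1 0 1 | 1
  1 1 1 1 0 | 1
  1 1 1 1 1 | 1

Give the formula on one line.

((e | (c | ~b)) | (a | (c & ~d)))

  ~b = 11111111000000001111111100000000
  (c | ~b) = 11111111000011111111111100001111
  (e | (c | ~b)) = 11111111010111111111111101011111
  ~d = 11001100110011001100110011001100
  (c & ~d) = 00001100000011000000110000001100
  (a | (c & ~d)) = 00001100000011001111111111111111
  ((e | (c | ~b)) | (a | (c & ~d))) = 11111111010111111111111111111111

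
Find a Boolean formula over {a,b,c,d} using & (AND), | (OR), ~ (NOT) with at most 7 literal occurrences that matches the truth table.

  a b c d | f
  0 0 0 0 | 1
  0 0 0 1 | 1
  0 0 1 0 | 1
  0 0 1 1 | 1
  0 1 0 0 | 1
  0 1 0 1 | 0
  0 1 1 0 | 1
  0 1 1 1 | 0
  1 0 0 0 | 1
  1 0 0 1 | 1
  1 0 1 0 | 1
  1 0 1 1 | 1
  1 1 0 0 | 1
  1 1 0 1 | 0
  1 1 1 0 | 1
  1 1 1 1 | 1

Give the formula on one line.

  ~b = 1111000011110000
  ~d = 1010101010101010
  (~b | ~d) = 1111101011111010
  ~a = 1111111100000000
  (~a | c) = 1111111100110011
  (d & a) = 0000000001010101
  ((~a | c) & (d & a)) = 0000000000010001
  ((~b | ~d) | ((~a | c) & (d & a))) = 1111101011111011

((~b | ~d) | ((~a | c) & (d & a)))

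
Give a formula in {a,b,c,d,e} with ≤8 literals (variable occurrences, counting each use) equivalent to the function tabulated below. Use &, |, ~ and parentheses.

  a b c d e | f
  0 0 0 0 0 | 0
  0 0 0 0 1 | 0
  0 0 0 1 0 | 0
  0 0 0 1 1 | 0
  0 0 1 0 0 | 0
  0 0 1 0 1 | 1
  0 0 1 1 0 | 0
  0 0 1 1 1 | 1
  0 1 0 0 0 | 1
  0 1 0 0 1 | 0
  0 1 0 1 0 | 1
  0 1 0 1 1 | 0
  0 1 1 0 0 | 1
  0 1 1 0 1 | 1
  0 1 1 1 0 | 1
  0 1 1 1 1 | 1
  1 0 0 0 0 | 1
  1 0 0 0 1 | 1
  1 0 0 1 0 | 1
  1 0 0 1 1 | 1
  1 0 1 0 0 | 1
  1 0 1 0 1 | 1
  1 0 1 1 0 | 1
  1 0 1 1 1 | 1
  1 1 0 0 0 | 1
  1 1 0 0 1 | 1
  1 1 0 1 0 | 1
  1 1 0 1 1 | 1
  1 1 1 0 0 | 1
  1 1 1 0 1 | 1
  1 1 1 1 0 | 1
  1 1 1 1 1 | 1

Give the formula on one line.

  ~c = 11110000111100001111000011110000
  ~a = 11111111111111110000000000000000
  (~c | ~a) = 11111111111111111111000011110000
  (b | e) = 01010101111111110101010111111111
  ((~c | ~a) & (b | e)) = 01010101111111110101000011110000
  ~e = 10101010101010101010101010101010
  (~e | c) = 10101111101011111010111110101111
  (((~c | ~a) & (b | e)) & (~e | c)) = 00000101101011110000000010100000
  (a | (((~c | ~a) & (b | e)) & (~e | c))) = 00000101101011111111111111111111

(a | (((~c | ~a) & (b | e)) & (~e | c)))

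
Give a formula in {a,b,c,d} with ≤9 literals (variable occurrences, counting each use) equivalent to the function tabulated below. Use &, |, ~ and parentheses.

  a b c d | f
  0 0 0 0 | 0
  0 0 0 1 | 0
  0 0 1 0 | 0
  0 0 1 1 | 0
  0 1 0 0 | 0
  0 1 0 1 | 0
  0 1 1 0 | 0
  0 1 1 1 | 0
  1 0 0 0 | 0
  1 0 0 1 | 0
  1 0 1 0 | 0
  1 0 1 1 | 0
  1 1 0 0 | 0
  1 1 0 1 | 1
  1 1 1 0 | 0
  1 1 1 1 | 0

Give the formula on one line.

  ~a = 1111111100000000
  (~a | c) = 1111111100110011
  (b | c) = 0011111100111111
  ((~a | c) | (b | c)) = 1111111100111111
  ~c = 1100110011001100
  (~c & d) = 0100010001000100
  (a & (~c & d)) = 0000000001000100
  (((~a | c) | (b | c)) & (a & (~c & d))) = 0000000000000100

(((~a | c) | (b | c)) & (a & (~c & d)))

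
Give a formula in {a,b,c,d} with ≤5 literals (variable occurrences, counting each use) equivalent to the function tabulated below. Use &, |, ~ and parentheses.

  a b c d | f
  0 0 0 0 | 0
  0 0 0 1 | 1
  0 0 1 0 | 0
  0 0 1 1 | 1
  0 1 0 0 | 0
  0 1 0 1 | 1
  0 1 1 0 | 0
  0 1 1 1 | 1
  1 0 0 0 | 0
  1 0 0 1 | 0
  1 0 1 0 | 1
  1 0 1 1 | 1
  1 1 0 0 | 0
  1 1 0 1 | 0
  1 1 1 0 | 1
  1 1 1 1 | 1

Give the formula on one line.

  ~a = 1111111100000000
  (~a | c) = 1111111100110011
  (a | d) = 0101010111111111
  ((~a | c) & (a | d)) = 0101010100110011

((~a | c) & (a | d))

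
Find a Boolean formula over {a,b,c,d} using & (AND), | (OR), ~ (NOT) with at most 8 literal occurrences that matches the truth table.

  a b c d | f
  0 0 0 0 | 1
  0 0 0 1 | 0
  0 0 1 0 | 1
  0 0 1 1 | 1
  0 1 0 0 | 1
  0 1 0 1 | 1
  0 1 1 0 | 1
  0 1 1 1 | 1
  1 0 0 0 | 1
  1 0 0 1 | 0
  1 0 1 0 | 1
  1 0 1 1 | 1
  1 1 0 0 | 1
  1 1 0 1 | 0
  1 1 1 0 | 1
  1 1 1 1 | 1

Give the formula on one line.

  ~d = 1010101010101010
  (~d | c) = 1011101110111011
  ~a = 1111111100000000
  ~c = 1100110011001100
  (d | ~c) = 1101110111011101
  ((d | ~c) & b) = 0000110100001101
  (~a & ((d | ~c) & b)) = 0000110100000000
  ((~d | c) | (~a & ((d | ~c) & b))) = 1011111110111011

((~d | c) | (~a & ((d | ~c) & b)))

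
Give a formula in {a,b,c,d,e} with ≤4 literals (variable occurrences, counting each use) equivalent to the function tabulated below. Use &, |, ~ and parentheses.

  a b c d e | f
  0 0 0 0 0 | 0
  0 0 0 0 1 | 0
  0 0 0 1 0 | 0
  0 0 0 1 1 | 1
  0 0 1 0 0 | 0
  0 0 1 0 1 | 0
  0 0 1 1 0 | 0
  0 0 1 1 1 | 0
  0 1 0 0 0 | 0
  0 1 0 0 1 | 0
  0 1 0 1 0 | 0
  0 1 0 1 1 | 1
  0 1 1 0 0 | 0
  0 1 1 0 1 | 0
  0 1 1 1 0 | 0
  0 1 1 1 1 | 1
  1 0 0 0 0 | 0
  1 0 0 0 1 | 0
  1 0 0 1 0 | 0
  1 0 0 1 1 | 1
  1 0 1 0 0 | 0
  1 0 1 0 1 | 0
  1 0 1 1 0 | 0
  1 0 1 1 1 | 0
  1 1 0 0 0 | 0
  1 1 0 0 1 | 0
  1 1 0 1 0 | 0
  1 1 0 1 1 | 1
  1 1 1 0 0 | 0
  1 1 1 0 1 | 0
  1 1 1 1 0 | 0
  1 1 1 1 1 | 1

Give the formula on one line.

  (d & e) = 00010001000100010001000100010001
  ~c = 11110000111100001111000011110000
  (b | ~c) = 11110000111111111111000011111111
  ((d & e) & (b | ~c)) = 00010000000100010001000000010001

((d & e) & (b | ~c))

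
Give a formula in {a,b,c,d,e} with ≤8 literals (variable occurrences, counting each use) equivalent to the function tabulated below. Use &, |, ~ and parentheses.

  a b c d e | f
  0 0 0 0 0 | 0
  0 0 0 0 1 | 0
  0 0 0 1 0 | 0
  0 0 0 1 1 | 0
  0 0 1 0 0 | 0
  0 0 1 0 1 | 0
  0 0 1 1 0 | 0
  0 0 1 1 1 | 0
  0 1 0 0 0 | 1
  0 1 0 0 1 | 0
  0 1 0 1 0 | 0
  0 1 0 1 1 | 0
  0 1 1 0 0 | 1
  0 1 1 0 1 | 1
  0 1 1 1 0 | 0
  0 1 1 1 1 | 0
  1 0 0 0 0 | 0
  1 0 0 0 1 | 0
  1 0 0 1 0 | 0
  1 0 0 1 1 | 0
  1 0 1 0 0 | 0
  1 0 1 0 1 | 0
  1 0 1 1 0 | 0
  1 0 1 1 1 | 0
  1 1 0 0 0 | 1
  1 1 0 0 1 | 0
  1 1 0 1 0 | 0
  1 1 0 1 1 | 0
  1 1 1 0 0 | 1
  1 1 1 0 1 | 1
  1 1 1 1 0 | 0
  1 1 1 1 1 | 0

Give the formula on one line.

  (d | c) = 00111111001111110011111100111111
  ~e = 10101010101010101010101010101010
  ~d = 11001100110011001100110011001100
  (b | ~d) = 11001100111111111100110011111111
  (~e & (b | ~d)) = 10001000101010101000100010101010
  ((d | c) | (~e & (b | ~d))) = 10111111101111111011111110111111
  (b & ~d) = 00000000110011000000000011001100
  (((d | c) | (~e & (b | ~d))) & (b & ~d)) = 00000000100011000000000010001100

(((d | c) | (~e & (b | ~d))) & (b & ~d))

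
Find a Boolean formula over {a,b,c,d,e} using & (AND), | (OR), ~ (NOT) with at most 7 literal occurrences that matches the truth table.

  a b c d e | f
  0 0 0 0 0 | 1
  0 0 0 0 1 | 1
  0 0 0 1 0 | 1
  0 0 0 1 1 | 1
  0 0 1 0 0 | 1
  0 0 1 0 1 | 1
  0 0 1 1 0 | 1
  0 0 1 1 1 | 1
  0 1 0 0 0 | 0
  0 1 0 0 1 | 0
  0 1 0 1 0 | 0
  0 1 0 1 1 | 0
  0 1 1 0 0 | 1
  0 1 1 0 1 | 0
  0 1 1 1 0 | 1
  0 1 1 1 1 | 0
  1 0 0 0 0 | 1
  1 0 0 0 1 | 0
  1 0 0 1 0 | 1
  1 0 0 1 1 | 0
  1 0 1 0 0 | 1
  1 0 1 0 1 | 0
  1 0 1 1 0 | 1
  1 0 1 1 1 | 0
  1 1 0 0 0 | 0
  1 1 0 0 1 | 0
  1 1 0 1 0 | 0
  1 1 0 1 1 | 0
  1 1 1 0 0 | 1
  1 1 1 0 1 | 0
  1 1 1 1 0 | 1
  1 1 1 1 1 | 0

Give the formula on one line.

((c & ~e) | ((~a | ~e) & ~b))

  ~e = 10101010101010101010101010101010
  (c & ~e) = 00001010000010100000101000001010
  ~a = 11111111111111110000000000000000
  (~a | ~e) = 11111111111111111010101010101010
  ~b = 11111111000000001111111100000000
  ((~a | ~e) & ~b) = 11111111000000001010101000000000
  ((c & ~e) | ((~a | ~e) & ~b)) = 11111111000010101010101000001010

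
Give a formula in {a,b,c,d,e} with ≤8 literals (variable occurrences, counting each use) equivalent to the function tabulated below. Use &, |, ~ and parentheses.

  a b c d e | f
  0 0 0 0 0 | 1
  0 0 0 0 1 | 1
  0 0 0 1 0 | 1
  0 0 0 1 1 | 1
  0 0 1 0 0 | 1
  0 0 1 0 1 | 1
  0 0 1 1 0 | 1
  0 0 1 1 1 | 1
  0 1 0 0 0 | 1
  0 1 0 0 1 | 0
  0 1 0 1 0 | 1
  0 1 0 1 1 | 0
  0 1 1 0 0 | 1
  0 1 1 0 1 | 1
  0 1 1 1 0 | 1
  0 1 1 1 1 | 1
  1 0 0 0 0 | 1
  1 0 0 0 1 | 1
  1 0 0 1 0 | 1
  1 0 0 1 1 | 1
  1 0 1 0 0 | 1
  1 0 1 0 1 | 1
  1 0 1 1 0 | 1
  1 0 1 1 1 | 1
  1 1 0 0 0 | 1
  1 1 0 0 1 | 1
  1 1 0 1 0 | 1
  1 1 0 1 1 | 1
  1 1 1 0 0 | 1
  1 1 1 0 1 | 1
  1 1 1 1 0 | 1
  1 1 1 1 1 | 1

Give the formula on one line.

(((~e | a) | ~b) | (b & c))

  ~e = 10101010101010101010101010101010
  (~e | a) = 10101010101010101111111111111111
  ~b = 11111111000000001111111100000000
  ((~e | a) | ~b) = 11111111101010101111111111111111
  (b & c) = 00000000000011110000000000001111
  (((~e | a) | ~b) | (b & c)) = 11111111101011111111111111111111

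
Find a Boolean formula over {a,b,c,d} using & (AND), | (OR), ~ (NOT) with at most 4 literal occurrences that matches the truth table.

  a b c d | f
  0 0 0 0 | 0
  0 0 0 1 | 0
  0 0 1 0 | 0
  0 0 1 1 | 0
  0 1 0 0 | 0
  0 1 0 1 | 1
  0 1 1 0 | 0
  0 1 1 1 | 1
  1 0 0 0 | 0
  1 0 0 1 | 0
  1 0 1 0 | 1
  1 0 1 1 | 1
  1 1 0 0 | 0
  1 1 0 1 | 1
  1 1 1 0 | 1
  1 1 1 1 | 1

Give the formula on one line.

  (a & c) = 0000000000110011
  (b & d) = 0000010100000101
  ((a & c) | (b & d)) = 0000010100110111

((a & c) | (b & d))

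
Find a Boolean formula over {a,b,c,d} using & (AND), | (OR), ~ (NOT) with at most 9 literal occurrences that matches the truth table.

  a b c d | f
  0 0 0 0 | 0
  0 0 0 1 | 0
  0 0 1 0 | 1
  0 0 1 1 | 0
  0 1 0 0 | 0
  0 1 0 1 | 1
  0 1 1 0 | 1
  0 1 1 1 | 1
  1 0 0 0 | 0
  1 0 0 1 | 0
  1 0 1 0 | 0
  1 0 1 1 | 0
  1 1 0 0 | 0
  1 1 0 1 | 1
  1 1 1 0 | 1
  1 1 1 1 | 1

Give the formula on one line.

(((~d | b) & ((c & ~a) | d)) | ((b & ~d) & c))

  ~d = 1010101010101010
  (~d | b) = 1010111110101111
  ~a = 1111111100000000
  (c & ~a) = 0011001100000000
  ((c & ~a) | d) = 0111011101010101
  ((~d | b) & ((c & ~a) | d)) = 0010011100000101
  (b & ~d) = 0000101000001010
  ((b & ~d) & c) = 0000001000000010
  (((~d | b) & ((c & ~a) | d)) | ((b & ~d) & c)) = 0010011100000111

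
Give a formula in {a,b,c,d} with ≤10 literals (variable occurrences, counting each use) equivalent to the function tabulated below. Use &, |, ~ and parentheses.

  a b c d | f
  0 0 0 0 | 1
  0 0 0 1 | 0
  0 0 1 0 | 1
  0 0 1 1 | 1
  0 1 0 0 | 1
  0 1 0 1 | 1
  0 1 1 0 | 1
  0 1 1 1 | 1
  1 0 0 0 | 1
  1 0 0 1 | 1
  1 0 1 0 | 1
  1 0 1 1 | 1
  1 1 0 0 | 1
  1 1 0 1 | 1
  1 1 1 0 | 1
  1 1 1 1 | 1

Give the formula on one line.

(b | ((c | a) | ((~d | c) & (d | ~b))))

  (c | a) = 0011001111111111
  ~d = 1010101010101010
  (~d | c) = 1011101110111011
  ~b = 1111000011110000
  (d | ~b) = 1111010111110101
  ((~d | c) & (d | ~b)) = 1011000110110001
  ((c | a) | ((~d | c) & (d | ~b))) = 1011001111111111
  (b | ((c | a) | ((~d | c) & (d | ~b)))) = 1011111111111111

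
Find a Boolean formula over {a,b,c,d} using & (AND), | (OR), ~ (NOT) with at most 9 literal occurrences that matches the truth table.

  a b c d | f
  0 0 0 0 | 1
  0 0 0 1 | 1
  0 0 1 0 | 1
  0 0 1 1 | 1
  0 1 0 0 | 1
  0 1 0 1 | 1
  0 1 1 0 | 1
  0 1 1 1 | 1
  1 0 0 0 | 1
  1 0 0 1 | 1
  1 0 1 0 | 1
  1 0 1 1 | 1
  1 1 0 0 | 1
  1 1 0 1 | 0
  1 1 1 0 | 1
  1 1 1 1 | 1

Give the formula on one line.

(((c | ~d) | ~a) | ((c & b) | (~b & a)))

  ~d = 1010101010101010
  (c | ~d) = 1011101110111011
  ~a = 1111111100000000
  ((c | ~d) | ~a) = 1111111110111011
  (c & b) = 0000001100000011
  ~b = 1111000011110000
  (~b & a) = 0000000011110000
  ((c & b) | (~b & a)) = 0000001111110011
  (((c | ~d) | ~a) | ((c & b) | (~b & a))) = 1111111111111011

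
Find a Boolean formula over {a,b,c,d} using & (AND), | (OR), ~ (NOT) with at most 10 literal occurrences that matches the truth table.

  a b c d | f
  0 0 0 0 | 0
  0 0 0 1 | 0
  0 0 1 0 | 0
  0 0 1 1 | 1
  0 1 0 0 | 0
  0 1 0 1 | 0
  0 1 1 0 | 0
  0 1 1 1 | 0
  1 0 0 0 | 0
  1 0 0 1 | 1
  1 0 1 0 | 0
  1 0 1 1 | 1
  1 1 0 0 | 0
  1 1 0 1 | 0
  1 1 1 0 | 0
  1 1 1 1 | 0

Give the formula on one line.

(((c | (d & b)) | (a & (d | b))) & ((~d | ~b) & d))

  (d & b) = 0000010100000101
  (c | (d & b)) = 0011011100110111
  (d | b) = 0101111101011111
  (a & (d | b)) = 0000000001011111
  ((c | (d & b)) | (a & (d | b))) = 0011011101111111
  ~d = 1010101010101010
  ~b = 1111000011110000
  (~d | ~b) = 1111101011111010
  ((~d | ~b) & d) = 0101000001010000
  (((c | (d & b)) | (a & (d | b))) & ((~d | ~b) & d)) = 0001000001010000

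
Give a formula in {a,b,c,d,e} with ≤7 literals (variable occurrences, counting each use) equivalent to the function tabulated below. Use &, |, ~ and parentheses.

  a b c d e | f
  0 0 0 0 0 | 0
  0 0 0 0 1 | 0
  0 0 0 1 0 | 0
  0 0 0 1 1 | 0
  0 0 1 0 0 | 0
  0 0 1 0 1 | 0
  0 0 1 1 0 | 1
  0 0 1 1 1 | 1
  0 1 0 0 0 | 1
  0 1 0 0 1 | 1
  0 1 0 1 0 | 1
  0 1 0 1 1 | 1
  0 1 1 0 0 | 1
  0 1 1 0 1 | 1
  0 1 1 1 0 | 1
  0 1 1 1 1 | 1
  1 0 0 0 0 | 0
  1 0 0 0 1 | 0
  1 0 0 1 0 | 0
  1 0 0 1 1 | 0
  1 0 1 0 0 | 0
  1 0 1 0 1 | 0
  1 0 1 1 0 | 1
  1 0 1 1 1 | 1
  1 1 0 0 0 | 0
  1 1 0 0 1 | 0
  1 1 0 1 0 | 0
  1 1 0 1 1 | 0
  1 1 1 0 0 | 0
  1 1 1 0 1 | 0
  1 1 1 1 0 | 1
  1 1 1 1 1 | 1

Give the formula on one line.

((c & d) | (~a & b))

  (c & d) = 00000011000000110000001100000011
  ~a = 11111111111111110000000000000000
  (~a & b) = 00000000111111110000000000000000
  ((c & d) | (~a & b)) = 00000011111111110000001100000011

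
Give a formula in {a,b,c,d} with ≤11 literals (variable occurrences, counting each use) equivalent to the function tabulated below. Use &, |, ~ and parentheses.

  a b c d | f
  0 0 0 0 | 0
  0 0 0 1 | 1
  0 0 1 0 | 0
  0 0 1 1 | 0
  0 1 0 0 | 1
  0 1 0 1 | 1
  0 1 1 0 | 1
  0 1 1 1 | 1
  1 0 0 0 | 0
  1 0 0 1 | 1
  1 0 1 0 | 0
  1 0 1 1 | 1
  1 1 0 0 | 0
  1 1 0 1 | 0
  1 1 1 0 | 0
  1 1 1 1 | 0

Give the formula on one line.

  ~a = 1111111100000000
  ~c = 1100110011001100
  (~c | b) = 1100111111001111
  (~a & (~c | b)) = 1100111100000000
  (d | b) = 0101111101011111
  ((~a & (~c | b)) & (d | b)) = 0100111100000000
  ~b = 1111000011110000
  (d & a) = 0000000001010101
  (~b & (d & a)) = 0000000001010000
  (((~a & (~c | b)) & (d | b)) | (~b & (d & a))) = 0100111101010000

(((~a & (~c | b)) & (d | b)) | (~b & (d & a)))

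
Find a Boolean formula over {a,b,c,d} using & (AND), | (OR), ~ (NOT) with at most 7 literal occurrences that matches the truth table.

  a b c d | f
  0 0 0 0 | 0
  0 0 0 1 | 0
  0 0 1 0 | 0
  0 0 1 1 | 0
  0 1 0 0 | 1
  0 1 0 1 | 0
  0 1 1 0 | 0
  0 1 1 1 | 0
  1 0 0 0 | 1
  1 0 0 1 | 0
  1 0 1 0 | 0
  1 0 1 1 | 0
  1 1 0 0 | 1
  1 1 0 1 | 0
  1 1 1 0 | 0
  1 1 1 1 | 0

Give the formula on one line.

(~d & ((b | a) & ~c))

  ~d = 1010101010101010
  (b | a) = 0000111111111111
  ~c = 1100110011001100
  ((b | a) & ~c) = 0000110011001100
  (~d & ((b | a) & ~c)) = 0000100010001000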